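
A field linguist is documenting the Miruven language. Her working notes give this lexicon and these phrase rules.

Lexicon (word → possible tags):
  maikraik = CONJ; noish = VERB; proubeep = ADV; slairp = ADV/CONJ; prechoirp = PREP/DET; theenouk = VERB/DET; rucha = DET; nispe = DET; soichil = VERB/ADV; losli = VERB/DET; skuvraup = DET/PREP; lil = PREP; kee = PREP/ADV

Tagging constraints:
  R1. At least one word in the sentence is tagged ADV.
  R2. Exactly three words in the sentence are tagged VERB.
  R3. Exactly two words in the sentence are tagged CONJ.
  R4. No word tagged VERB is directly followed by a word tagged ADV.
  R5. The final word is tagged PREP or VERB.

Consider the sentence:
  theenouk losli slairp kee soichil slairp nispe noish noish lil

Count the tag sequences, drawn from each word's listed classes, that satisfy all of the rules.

5

Candidates per position — 1:theenouk {VERB,DET}; 2:losli {VERB,DET}; 3:slairp {ADV,CONJ}; 4:kee {PREP,ADV}; 5:soichil {VERB,ADV}; 6:slairp {ADV,CONJ}; 7:nispe {DET}; 8:noish {VERB}; 9:noish {VERB}; 10:lil {PREP}.
There are 64 candidate sequences in total.
The sequences that satisfy every rule: VERB DET CONJ PREP ADV CONJ DET VERB VERB PREP; VERB DET CONJ ADV ADV CONJ DET VERB VERB PREP; DET VERB CONJ PREP ADV CONJ DET VERB VERB PREP; DET VERB CONJ ADV ADV CONJ DET VERB VERB PREP; DET DET CONJ ADV VERB CONJ DET VERB VERB PREP.
Count = 5.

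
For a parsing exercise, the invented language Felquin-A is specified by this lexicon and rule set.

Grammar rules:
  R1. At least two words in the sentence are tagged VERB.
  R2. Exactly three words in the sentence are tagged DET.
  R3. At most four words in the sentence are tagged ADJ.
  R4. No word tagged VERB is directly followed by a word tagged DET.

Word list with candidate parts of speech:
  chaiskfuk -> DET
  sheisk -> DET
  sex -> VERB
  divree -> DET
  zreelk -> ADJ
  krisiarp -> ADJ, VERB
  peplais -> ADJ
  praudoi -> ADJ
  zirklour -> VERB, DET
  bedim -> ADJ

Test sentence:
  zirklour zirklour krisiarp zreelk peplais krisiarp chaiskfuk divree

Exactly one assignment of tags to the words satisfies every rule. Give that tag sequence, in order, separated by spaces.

Candidates per position — 1:zirklour {VERB,DET}; 2:zirklour {VERB,DET}; 3:krisiarp {ADJ,VERB}; 4:zreelk {ADJ}; 5:peplais {ADJ}; 6:krisiarp {ADJ,VERB}; 7:chaiskfuk {DET}; 8:divree {DET}.
Word 6 cannot be VERB — rule 4 would then fail for every completion. It is ADJ.
The remaining ambiguous positions (1, 2, 3) are resolved jointly — only one combination satisfies every rule.
So the tagging must be: DET VERB VERB ADJ ADJ ADJ DET DET.
Verifying each rule — rule 1 holds; rule 2 holds; rule 3 holds; rule 4 holds.

DET VERB VERB ADJ ADJ ADJ DET DET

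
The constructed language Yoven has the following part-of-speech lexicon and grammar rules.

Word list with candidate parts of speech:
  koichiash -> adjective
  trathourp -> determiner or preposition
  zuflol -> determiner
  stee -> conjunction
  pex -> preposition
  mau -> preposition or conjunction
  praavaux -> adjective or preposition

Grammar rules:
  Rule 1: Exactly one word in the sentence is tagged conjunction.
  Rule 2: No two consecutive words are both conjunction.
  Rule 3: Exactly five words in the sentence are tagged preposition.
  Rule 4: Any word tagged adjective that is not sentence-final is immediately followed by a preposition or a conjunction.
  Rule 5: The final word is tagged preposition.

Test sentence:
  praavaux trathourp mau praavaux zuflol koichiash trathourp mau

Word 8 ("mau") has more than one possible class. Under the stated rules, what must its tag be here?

preposition

Candidates per position — 1:praavaux {adjective,preposition}; 2:trathourp {determiner,preposition}; 3:mau {preposition,conjunction}; 4:praavaux {adjective,preposition}; 5:zuflol {determiner}; 6:koichiash {adjective}; 7:trathourp {determiner,preposition}; 8:mau {preposition,conjunction}.
Position 4: tagging it adjective would leave rule 4 unsatisfiable, so it must be preposition.
Position 7: tagging it determiner would leave rule 4 unsatisfiable, so it must be preposition.
Position 8: tagging it conjunction would leave rule 5 unsatisfiable, so it must be preposition.
Position 3: tagging it preposition would leave rule 1 unsatisfiable, so it must be conjunction.
Position 1: tagging it adjective would leave rule 3 unsatisfiable, so it must be preposition.
Position 2: tagging it determiner would leave rule 3 unsatisfiable, so it must be preposition.
That leaves exactly one tagging: preposition preposition conjunction preposition determiner adjective preposition preposition.
Rule-by-rule: rule 1 ✓; rule 2 ✓; rule 3 ✓; rule 4 ✓; rule 5 ✓.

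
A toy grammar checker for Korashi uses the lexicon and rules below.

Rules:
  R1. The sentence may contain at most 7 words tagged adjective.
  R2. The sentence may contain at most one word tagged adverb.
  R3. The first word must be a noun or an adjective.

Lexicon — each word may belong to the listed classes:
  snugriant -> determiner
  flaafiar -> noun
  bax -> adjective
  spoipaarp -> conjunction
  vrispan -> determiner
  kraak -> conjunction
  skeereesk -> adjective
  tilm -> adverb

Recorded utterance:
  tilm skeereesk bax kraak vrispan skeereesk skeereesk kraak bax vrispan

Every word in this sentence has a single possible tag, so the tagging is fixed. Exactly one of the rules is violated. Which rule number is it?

3

Fixed tagging: adverb adjective adjective conjunction determiner adjective adjective conjunction adjective determiner.
Rule check: R1 ok, R2 ok, R3 fails.
Only rule 3 fails.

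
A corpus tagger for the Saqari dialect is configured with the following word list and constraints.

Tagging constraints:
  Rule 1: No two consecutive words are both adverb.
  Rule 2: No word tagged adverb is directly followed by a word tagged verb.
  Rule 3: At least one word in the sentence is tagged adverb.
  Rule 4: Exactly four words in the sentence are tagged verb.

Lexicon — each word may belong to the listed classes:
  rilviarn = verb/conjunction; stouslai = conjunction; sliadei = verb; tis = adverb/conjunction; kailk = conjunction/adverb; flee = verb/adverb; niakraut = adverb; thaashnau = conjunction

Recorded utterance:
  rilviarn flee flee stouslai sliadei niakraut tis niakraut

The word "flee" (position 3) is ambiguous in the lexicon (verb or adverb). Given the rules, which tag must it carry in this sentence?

verb

Candidates per position — 1:rilviarn {verb,conjunction}; 2:flee {verb,adverb}; 3:flee {verb,adverb}; 4:stouslai {conjunction}; 5:sliadei {verb}; 6:niakraut {adverb}; 7:tis {adverb,conjunction}; 8:niakraut {adverb}.
If word 1 were conjunction, no tagging could satisfy rule 4; so word 1 is verb.
If word 2 were adverb, no tagging could satisfy rule 4; so word 2 is verb.
If word 3 were adverb, no tagging could satisfy rule 4; so word 3 is verb.
If word 7 were adverb, no tagging could satisfy rule 1; so word 7 is conjunction.
The unique satisfying tagging is: verb verb verb conjunction verb adverb conjunction adverb.
Check: rule 1 ✓; rule 2 ✓; rule 3 ✓; rule 4 ✓.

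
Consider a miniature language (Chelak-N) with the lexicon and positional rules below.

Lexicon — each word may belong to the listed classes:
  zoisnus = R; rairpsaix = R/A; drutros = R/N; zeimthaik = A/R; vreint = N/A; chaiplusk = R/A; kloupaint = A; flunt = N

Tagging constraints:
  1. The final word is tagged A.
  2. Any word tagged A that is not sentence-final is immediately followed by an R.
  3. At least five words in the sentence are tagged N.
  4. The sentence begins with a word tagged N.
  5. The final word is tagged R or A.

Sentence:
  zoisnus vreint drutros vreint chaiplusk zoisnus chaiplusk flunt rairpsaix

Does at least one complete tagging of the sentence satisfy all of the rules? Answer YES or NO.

NO

Candidates per position — 1:zoisnus {R}; 2:vreint {N,A}; 3:drutros {R,N}; 4:vreint {N,A}; 5:chaiplusk {R,A}; 6:zoisnus {R}; 7:chaiplusk {R,A}; 8:flunt {N}; 9:rairpsaix {R,A}.
Rule 3 cannot be satisfied by any choice of tags from the lexicon.
So there is no consistent tagging.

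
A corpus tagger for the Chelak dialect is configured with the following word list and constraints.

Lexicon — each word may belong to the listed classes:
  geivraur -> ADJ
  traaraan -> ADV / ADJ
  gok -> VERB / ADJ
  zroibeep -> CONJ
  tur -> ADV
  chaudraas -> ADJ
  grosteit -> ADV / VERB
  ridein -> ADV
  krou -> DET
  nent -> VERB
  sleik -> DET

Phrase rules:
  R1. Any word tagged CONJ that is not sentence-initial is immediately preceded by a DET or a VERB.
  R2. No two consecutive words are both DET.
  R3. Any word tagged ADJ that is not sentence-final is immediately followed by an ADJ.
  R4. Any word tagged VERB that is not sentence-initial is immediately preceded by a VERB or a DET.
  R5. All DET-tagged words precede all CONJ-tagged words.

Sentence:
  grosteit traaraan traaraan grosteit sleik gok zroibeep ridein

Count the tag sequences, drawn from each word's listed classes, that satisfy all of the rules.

Candidates per position — 1:grosteit {ADV,VERB}; 2:traaraan {ADV,ADJ}; 3:traaraan {ADV,ADJ}; 4:grosteit {ADV,VERB}; 5:sleik {DET}; 6:gok {VERB,ADJ}; 7:zroibeep {CONJ}; 8:ridein {ADV}.
There are 32 candidate sequences in total.
The sequences that satisfy every rule: ADV ADV ADV ADV DET VERB CONJ ADV; VERB ADV ADV ADV DET VERB CONJ ADV.
Count = 2.

2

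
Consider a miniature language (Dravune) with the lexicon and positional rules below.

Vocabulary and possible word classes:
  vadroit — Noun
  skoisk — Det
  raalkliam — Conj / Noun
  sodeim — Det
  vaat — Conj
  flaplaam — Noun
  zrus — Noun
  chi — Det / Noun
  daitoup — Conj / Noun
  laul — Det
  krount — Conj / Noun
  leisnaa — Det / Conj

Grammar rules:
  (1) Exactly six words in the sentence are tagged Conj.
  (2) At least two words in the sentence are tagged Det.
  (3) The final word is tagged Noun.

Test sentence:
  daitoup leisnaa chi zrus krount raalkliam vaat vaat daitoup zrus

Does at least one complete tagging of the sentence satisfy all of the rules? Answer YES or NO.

Candidates per position — 1:daitoup {Conj,Noun}; 2:leisnaa {Det,Conj}; 3:chi {Det,Noun}; 4:zrus {Noun}; 5:krount {Conj,Noun}; 6:raalkliam {Conj,Noun}; 7:vaat {Conj}; 8:vaat {Conj}; 9:daitoup {Conj,Noun}; 10:zrus {Noun}.
One satisfying assignment: Conj Det Det Noun Conj Conj Conj Conj Conj Noun.
Rule-by-rule: rule 1 ok; rule 2 ok; rule 3 ok.

YES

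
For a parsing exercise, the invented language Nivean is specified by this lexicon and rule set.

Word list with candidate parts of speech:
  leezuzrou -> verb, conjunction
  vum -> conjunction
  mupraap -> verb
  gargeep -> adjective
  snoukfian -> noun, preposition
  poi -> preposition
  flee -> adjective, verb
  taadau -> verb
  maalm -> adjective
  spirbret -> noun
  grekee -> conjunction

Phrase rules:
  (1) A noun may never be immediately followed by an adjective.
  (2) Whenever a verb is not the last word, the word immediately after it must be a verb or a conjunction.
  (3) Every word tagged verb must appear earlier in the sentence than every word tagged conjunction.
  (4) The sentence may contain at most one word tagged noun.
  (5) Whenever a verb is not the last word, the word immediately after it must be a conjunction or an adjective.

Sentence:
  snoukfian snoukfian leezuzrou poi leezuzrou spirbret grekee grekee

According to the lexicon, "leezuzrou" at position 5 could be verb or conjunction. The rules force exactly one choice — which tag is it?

Candidates per position — 1:snoukfian {noun,preposition}; 2:snoukfian {noun,preposition}; 3:leezuzrou {verb,conjunction}; 4:poi {preposition}; 5:leezuzrou {verb,conjunction}; 6:spirbret {noun}; 7:grekee {conjunction}; 8:grekee {conjunction}.
Position 1: noun is ruled out by rule 4; that leaves preposition.
Position 2: noun is ruled out by rule 4; that leaves preposition.
Position 3: verb is ruled out by rule 2; that leaves conjunction.
Position 5: verb is ruled out by rule 2; that leaves conjunction.
That leaves exactly one tagging: preposition preposition conjunction preposition conjunction noun conjunction conjunction.
Rule-by-rule: rule 1 ok; rule 2 ok; rule 3 ok; rule 4 ok; rule 5 ok.

conjunction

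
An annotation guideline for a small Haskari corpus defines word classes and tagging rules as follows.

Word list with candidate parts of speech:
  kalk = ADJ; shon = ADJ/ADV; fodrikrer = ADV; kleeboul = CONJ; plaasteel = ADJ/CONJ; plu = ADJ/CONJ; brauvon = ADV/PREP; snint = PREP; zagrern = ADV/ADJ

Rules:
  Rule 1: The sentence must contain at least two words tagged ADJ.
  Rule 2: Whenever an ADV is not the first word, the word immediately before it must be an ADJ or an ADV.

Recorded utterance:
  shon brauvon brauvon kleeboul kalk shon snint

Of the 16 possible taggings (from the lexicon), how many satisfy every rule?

Candidates per position — 1:shon {ADJ,ADV}; 2:brauvon {ADV,PREP}; 3:brauvon {ADV,PREP}; 4:kleeboul {CONJ}; 5:kalk {ADJ}; 6:shon {ADJ,ADV}; 7:snint {PREP}.
There are 16 candidate sequences in total.
Checking each against the rules leaves 9 sequences.
Count = 9.

9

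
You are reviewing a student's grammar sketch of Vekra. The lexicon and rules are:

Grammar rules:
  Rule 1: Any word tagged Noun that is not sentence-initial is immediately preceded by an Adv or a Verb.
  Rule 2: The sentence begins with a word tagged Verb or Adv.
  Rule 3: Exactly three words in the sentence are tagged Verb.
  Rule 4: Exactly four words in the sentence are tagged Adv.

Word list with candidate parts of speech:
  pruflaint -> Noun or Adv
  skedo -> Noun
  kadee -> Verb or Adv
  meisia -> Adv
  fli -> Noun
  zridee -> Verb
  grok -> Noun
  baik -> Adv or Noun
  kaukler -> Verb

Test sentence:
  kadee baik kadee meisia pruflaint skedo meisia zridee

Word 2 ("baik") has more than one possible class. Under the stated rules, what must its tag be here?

Candidates per position — 1:kadee {Verb,Adv}; 2:baik {Adv,Noun}; 3:kadee {Verb,Adv}; 4:meisia {Adv}; 5:pruflaint {Noun,Adv}; 6:skedo {Noun}; 7:meisia {Adv}; 8:zridee {Verb}.
At position 1, choosing Adv makes rule 3 impossible to satisfy; hence Verb.
At position 3, choosing Adv makes rule 3 impossible to satisfy; hence Verb.
At position 5, choosing Noun makes rule 1 impossible to satisfy; hence Adv.
At position 2, choosing Noun makes rule 4 impossible to satisfy; hence Adv.
The only consistent sequence is: Verb Adv Verb Adv Adv Noun Adv Verb.
Verifying each rule — rule 1 satisfied; rule 2 satisfied; rule 3 satisfied; rule 4 satisfied.

Adv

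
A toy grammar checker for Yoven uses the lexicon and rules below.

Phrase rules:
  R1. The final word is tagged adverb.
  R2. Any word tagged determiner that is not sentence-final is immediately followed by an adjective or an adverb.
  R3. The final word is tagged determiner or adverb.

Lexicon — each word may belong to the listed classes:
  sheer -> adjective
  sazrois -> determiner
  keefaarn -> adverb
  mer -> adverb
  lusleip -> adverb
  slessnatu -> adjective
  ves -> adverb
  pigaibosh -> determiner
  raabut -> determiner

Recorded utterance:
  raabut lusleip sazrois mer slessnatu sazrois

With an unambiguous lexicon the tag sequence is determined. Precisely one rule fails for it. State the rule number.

1

Fixed tagging: determiner adverb determiner adverb adjective determiner.
Rule check: R1 violated, R2 holds, R3 holds.
Only rule 1 fails.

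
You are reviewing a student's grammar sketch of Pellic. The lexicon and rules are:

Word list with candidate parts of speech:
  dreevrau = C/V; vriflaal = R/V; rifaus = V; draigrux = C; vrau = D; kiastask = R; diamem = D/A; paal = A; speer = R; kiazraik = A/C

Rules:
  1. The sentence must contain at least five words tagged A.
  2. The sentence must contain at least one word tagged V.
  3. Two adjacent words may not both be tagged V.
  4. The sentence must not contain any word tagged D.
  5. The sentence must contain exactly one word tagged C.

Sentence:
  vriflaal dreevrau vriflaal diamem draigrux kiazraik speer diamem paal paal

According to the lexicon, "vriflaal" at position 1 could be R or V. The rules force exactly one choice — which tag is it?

Candidates per position — 1:vriflaal {R,V}; 2:dreevrau {C,V}; 3:vriflaal {R,V}; 4:diamem {D,A}; 5:draigrux {C}; 6:kiazraik {A,C}; 7:speer {R}; 8:diamem {D,A}; 9:paal {A}; 10:paal {A}.
If word 2 were C, no tagging could satisfy rule 5; so word 2 is V.
If word 3 were V, no tagging could satisfy rule 3; so word 3 is R.
If word 4 were D, no tagging could satisfy rule 1; so word 4 is A.
If word 6 were C, no tagging could satisfy rule 1; so word 6 is A.
If word 8 were D, no tagging could satisfy rule 1; so word 8 is A.
If word 1 were V, no tagging could satisfy rule 3; so word 1 is R.
So the tagging must be: R V R A C A R A A A.
Check: rule 1 ok; rule 2 ok; rule 3 ok; rule 4 ok; rule 5 ok.

R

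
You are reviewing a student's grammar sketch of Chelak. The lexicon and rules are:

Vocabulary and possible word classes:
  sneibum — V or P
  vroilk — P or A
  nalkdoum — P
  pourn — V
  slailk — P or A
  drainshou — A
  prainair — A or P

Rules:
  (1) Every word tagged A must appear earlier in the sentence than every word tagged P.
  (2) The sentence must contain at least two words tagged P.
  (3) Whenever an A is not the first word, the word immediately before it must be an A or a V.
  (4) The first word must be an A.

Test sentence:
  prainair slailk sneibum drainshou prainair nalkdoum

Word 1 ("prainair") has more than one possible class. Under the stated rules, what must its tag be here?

A

Candidates per position — 1:prainair {A,P}; 2:slailk {P,A}; 3:sneibum {V,P}; 4:drainshou {A}; 5:prainair {A,P}; 6:nalkdoum {P}.
At position 1, choosing P makes rule 1 impossible to satisfy; hence A.
At position 2, choosing P makes rule 1 impossible to satisfy; hence A.
At position 3, choosing P makes rule 1 impossible to satisfy; hence V.
At position 5, choosing A makes rule 2 impossible to satisfy; hence P.
That leaves exactly one tagging: A A V A P P.
Verifying each rule — rule 1 ok; rule 2 ok; rule 3 ok; rule 4 ok.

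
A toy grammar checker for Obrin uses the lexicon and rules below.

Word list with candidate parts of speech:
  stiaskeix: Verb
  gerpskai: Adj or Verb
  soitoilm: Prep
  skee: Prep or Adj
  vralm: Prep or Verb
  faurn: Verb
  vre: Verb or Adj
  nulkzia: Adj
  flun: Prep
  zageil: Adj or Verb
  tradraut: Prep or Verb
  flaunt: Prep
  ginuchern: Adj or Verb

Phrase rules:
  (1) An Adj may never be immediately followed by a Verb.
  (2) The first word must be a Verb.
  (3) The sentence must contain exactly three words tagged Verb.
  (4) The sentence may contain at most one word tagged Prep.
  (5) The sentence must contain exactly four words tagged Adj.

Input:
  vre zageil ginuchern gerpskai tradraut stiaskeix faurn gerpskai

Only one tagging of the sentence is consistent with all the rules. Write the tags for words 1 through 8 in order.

Candidates per position — 1:vre {Verb,Adj}; 2:zageil {Adj,Verb}; 3:ginuchern {Adj,Verb}; 4:gerpskai {Adj,Verb}; 5:tradraut {Prep,Verb}; 6:stiaskeix {Verb}; 7:faurn {Verb}; 8:gerpskai {Adj,Verb}.
If word 1 were Adj, no tagging could satisfy rule 2; so word 1 is Verb.
If word 2 were Verb, no tagging could satisfy rule 3; so word 2 is Adj.
If word 3 were Verb, no tagging could satisfy rule 1; so word 3 is Adj.
If word 4 were Verb, no tagging could satisfy rule 1; so word 4 is Adj.
If word 5 were Verb, no tagging could satisfy rule 1; so word 5 is Prep.
If word 8 were Verb, no tagging could satisfy rule 3; so word 8 is Adj.
The only consistent sequence is: Verb Adj Adj Adj Prep Verb Verb Adj.
Verifying each rule — rule 1 ok; rule 2 ok; rule 3 ok; rule 4 ok; rule 5 ok.

Verb Adj Adj Adj Prep Verb Verb Adj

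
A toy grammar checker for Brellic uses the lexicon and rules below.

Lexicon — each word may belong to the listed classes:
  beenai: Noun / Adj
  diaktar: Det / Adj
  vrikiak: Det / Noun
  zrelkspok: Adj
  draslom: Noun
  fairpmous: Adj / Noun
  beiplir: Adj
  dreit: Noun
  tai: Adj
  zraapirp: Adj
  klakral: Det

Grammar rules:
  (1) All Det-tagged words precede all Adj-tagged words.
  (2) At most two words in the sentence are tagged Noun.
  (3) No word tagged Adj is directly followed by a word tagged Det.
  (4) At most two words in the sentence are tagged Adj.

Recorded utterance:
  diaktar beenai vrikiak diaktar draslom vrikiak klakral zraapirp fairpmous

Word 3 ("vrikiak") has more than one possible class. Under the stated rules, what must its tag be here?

Candidates per position — 1:diaktar {Det,Adj}; 2:beenai {Noun,Adj}; 3:vrikiak {Det,Noun}; 4:diaktar {Det,Adj}; 5:draslom {Noun}; 6:vrikiak {Det,Noun}; 7:klakral {Det}; 8:zraapirp {Adj}; 9:fairpmous {Adj,Noun}.
Position 1: tagging it Adj would leave rule 1 unsatisfiable, so it must be Det.
Position 2: tagging it Adj would leave rule 1 unsatisfiable, so it must be Noun.
Position 3: tagging it Noun would leave rule 2 unsatisfiable, so it must be Det.
Position 4: tagging it Adj would leave rule 1 unsatisfiable, so it must be Det.
Position 6: tagging it Noun would leave rule 2 unsatisfiable, so it must be Det.
Position 9: tagging it Noun would leave rule 2 unsatisfiable, so it must be Adj.
The unique satisfying tagging is: Det Noun Det Det Noun Det Det Adj Adj.
Rule-by-rule: rule 1 ✓; rule 2 ✓; rule 3 ✓; rule 4 ✓.

Det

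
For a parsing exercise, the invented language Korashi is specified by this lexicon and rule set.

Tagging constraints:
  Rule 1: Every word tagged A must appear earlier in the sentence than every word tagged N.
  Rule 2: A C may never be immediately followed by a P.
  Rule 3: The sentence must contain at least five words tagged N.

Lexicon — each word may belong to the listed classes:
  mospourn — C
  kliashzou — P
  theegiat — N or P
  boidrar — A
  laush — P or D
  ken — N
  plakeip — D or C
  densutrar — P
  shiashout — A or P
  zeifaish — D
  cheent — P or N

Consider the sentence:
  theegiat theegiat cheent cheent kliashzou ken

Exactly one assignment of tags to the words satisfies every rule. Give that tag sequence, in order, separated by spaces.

N N N N P N

Candidates per position — 1:theegiat {N,P}; 2:theegiat {N,P}; 3:cheent {P,N}; 4:cheent {P,N}; 5:kliashzou {P}; 6:ken {N}.
Word 1 cannot be P — rule 3 would then fail for every completion. It is N.
Word 2 cannot be P — rule 3 would then fail for every completion. It is N.
Word 3 cannot be P — rule 3 would then fail for every completion. It is N.
Word 4 cannot be P — rule 3 would then fail for every completion. It is N.
That leaves exactly one tagging: N N N N P N.
Check: rule 1 satisfied; rule 2 satisfied; rule 3 satisfied.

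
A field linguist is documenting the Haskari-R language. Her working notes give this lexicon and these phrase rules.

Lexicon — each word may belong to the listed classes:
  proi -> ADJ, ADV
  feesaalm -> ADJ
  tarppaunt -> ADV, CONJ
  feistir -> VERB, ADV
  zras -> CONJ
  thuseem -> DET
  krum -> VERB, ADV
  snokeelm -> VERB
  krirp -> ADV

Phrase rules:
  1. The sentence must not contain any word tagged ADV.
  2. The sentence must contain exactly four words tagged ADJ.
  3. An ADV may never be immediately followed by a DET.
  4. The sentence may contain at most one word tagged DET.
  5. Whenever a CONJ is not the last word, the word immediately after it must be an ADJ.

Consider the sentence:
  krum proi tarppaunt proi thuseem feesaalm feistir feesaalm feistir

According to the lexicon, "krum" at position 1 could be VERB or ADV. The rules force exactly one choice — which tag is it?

Candidates per position — 1:krum {VERB,ADV}; 2:proi {ADJ,ADV}; 3:tarppaunt {ADV,CONJ}; 4:proi {ADJ,ADV}; 5:thuseem {DET}; 6:feesaalm {ADJ}; 7:feistir {VERB,ADV}; 8:feesaalm {ADJ}; 9:feistir {VERB,ADV}.
Position 1: tagging it ADV would leave rule 1 unsatisfiable, so it must be VERB.
Position 2: tagging it ADV would leave rule 1 unsatisfiable, so it must be ADJ.
Position 3: tagging it ADV would leave rule 1 unsatisfiable, so it must be CONJ.
Position 4: tagging it ADV would leave rule 1 unsatisfiable, so it must be ADJ.
Position 7: tagging it ADV would leave rule 1 unsatisfiable, so it must be VERB.
Position 9: tagging it ADV would leave rule 1 unsatisfiable, so it must be VERB.
The only consistent sequence is: VERB ADJ CONJ ADJ DET ADJ VERB ADJ VERB.
Checking: rule 1 ok; rule 2 ok; rule 3 ok; rule 4 ok; rule 5 ok.

VERB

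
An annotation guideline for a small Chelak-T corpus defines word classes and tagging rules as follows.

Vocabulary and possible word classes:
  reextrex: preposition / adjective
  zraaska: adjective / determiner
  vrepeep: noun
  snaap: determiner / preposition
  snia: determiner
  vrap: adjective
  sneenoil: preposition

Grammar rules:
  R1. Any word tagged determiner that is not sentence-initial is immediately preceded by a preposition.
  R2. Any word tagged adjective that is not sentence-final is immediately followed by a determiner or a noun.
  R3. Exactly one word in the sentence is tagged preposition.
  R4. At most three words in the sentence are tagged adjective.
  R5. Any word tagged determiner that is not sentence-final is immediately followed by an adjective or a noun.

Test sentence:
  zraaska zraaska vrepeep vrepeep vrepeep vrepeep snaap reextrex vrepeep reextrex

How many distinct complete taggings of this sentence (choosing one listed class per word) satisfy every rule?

1

Candidates per position — 1:zraaska {adjective,determiner}; 2:zraaska {adjective,determiner}; 3:vrepeep {noun}; 4:vrepeep {noun}; 5:vrepeep {noun}; 6:vrepeep {noun}; 7:snaap {determiner,preposition}; 8:reextrex {preposition,adjective}; 9:vrepeep {noun}; 10:reextrex {preposition,adjective}.
There are 32 candidate sequences in total.
The sequences that satisfy every rule: determiner adjective noun noun noun noun preposition adjective noun adjective.
Count = 1.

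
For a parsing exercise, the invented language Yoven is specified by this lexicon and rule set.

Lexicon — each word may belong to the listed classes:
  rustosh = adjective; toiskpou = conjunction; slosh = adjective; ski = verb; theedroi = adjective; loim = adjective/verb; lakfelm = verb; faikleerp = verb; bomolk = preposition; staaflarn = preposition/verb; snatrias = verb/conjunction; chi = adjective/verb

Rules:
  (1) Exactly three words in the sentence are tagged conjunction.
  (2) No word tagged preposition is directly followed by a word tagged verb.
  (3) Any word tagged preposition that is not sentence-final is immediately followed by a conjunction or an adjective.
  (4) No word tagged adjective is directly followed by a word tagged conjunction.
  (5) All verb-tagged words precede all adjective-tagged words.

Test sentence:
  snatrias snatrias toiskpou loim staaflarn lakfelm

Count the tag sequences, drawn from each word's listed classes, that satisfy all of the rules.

Candidates per position — 1:snatrias {verb,conjunction}; 2:snatrias {verb,conjunction}; 3:toiskpou {conjunction}; 4:loim {adjective,verb}; 5:staaflarn {preposition,verb}; 6:lakfelm {verb}.
There are 16 candidate sequences in total.
The sequences that satisfy every rule: conjunction conjunction conjunction verb verb verb.
Count = 1.

1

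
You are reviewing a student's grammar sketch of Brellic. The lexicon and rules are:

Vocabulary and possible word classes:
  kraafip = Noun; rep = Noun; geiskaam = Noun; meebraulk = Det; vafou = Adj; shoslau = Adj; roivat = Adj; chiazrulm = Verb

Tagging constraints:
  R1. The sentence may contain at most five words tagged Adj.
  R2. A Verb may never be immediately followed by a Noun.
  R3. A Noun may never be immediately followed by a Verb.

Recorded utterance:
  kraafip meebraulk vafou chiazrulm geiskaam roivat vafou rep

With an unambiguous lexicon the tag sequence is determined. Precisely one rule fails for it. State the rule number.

2

Fixed tagging: Noun Det Adj Verb Noun Adj Adj Noun.
Applying the rules: R1 ok, R2 fails, R3 ok.
Only rule 2 fails.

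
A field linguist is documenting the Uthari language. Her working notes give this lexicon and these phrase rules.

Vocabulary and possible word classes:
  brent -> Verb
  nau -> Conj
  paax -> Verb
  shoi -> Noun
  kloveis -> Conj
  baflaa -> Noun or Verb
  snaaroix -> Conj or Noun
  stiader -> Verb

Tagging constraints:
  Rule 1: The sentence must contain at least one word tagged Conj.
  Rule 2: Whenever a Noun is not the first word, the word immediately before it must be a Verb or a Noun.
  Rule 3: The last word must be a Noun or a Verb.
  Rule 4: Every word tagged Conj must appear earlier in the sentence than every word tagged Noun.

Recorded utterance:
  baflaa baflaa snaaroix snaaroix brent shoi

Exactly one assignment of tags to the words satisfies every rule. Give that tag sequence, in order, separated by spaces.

Candidates per position — 1:baflaa {Noun,Verb}; 2:baflaa {Noun,Verb}; 3:snaaroix {Conj,Noun}; 4:snaaroix {Conj,Noun}; 5:brent {Verb}; 6:shoi {Noun}.
The remaining ambiguous positions (1, 2, 3, 4) are resolved jointly — only one combination satisfies every rule.
So the tagging must be: Verb Verb Conj Conj Verb Noun.
Check: rule 1 satisfied; rule 2 satisfied; rule 3 satisfied; rule 4 satisfied.

Verb Verb Conj Conj Verb Noun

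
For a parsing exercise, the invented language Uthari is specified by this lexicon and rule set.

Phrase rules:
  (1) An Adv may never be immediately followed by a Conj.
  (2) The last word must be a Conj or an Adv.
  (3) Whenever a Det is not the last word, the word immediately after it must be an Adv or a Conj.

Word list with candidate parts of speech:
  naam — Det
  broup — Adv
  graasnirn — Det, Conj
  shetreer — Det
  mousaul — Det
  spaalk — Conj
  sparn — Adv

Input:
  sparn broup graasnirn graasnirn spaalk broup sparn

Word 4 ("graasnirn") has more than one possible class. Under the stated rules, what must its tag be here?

Candidates per position — 1:sparn {Adv}; 2:broup {Adv}; 3:graasnirn {Det,Conj}; 4:graasnirn {Det,Conj}; 5:spaalk {Conj}; 6:broup {Adv}; 7:sparn {Adv}.
Position 3: tagging it Conj would leave rule 1 unsatisfiable, so it must be Det.
Position 4: tagging it Det would leave rule 3 unsatisfiable, so it must be Conj.
So the tagging must be: Adv Adv Det Conj Conj Adv Adv.
Verifying each rule — rule 1 satisfied; rule 2 satisfied; rule 3 satisfied.

Conj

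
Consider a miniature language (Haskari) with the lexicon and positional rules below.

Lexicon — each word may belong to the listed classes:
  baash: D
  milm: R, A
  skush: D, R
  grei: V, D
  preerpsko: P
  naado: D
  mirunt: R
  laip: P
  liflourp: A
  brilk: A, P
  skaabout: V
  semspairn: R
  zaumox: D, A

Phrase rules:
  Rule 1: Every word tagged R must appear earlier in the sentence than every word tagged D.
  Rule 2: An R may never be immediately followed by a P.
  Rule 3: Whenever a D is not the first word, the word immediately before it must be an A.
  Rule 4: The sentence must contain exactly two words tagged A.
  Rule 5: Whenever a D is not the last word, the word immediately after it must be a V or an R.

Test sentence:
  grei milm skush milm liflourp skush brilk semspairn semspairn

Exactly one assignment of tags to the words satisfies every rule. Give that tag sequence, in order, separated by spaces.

V R R R A R A R R

Candidates per position — 1:grei {V,D}; 2:milm {R,A}; 3:skush {D,R}; 4:milm {R,A}; 5:liflourp {A}; 6:skush {D,R}; 7:brilk {A,P}; 8:semspairn {R}; 9:semspairn {R}.
At position 1, choosing D makes rule 1 impossible to satisfy; hence V.
At position 3, choosing D makes rule 1 impossible to satisfy; hence R.
At position 6, choosing D makes rule 1 impossible to satisfy; hence R.
At position 7, choosing P makes rule 2 impossible to satisfy; hence A.
At position 2, choosing A makes rule 4 impossible to satisfy; hence R.
At position 4, choosing A makes rule 4 impossible to satisfy; hence R.
The only consistent sequence is: V R R R A R A R R.
Checking: rule 1 ok; rule 2 ok; rule 3 ok; rule 4 ok; rule 5 ok.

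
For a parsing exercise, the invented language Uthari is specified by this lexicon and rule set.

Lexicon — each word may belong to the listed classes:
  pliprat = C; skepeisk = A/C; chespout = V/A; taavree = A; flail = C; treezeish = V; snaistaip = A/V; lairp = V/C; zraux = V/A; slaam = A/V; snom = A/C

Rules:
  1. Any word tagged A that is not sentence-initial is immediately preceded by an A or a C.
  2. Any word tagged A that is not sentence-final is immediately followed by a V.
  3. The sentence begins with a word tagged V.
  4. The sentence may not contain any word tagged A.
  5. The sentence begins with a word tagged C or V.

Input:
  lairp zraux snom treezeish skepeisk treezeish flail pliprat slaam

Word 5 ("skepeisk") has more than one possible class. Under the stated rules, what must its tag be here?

Candidates per position — 1:lairp {V,C}; 2:zraux {V,A}; 3:snom {A,C}; 4:treezeish {V}; 5:skepeisk {A,C}; 6:treezeish {V}; 7:flail {C}; 8:pliprat {C}; 9:slaam {A,V}.
Position 1: tagging it C would leave rule 3 unsatisfiable, so it must be V.
Position 2: tagging it A would leave rule 1 unsatisfiable, so it must be V.
Position 3: tagging it A would leave rule 1 unsatisfiable, so it must be C.
Position 5: tagging it A would leave rule 1 unsatisfiable, so it must be C.
Position 9: tagging it A would leave rule 4 unsatisfiable, so it must be V.
That leaves exactly one tagging: V V C V C V C C V.
Checking: rule 1 satisfied; rule 2 satisfied; rule 3 satisfied; rule 4 satisfied; rule 5 satisfied.

C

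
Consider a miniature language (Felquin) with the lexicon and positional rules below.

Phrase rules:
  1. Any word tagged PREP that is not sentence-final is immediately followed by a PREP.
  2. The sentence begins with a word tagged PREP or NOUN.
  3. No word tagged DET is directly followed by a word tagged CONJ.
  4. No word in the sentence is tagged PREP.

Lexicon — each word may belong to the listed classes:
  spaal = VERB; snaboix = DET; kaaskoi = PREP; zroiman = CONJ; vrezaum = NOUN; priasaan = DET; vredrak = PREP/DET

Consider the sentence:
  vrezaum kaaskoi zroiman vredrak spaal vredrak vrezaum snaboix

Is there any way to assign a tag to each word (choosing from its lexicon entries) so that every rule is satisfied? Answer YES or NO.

Candidates per position — 1:vrezaum {NOUN}; 2:kaaskoi {PREP}; 3:zroiman {CONJ}; 4:vredrak {PREP,DET}; 5:spaal {VERB}; 6:vredrak {PREP,DET}; 7:vrezaum {NOUN}; 8:snaboix {DET}.
Rule 1 cannot be satisfied by any choice of tags from the lexicon.
So there is no consistent tagging.

NO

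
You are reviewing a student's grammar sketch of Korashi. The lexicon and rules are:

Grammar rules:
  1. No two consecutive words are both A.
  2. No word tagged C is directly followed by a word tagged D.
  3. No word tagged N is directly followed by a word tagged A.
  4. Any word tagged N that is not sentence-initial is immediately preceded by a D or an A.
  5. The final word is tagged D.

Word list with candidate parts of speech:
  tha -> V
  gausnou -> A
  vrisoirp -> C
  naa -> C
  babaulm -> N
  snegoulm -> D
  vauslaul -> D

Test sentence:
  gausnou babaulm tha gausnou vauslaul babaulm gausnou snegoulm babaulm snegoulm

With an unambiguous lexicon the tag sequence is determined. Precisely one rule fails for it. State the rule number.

Fixed tagging: A N V A D N A D N D.
Checking each rule: R1 pass, R2 pass, R3 fail, R4 pass, R5 pass.
Only rule 3 fails.

3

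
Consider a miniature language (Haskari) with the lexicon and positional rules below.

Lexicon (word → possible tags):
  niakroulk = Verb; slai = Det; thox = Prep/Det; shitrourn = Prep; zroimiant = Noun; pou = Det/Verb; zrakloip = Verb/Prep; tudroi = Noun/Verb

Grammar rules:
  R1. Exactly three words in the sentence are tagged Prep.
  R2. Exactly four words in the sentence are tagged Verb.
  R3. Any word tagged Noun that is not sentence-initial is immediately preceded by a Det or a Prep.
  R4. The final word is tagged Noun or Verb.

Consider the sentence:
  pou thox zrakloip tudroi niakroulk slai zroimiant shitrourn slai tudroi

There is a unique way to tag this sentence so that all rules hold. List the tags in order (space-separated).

Verb Prep Prep Verb Verb Det Noun Prep Det Verb

Candidates per position — 1:pou {Det,Verb}; 2:thox {Prep,Det}; 3:zrakloip {Verb,Prep}; 4:tudroi {Noun,Verb}; 5:niakroulk {Verb}; 6:slai {Det}; 7:zroimiant {Noun}; 8:shitrourn {Prep}; 9:slai {Det}; 10:tudroi {Noun,Verb}.
Position 2: Det is ruled out by rule 1; that leaves Prep.
Position 3: Verb is ruled out by rule 1; that leaves Prep.
Position 4: Noun is ruled out by rule 2; that leaves Verb.
Position 10: Noun is ruled out by rule 2; that leaves Verb.
Position 1: Det is ruled out by rule 2; that leaves Verb.
The only consistent sequence is: Verb Prep Prep Verb Verb Det Noun Prep Det Verb.
Checking: rule 1 ✓; rule 2 ✓; rule 3 ✓; rule 4 ✓.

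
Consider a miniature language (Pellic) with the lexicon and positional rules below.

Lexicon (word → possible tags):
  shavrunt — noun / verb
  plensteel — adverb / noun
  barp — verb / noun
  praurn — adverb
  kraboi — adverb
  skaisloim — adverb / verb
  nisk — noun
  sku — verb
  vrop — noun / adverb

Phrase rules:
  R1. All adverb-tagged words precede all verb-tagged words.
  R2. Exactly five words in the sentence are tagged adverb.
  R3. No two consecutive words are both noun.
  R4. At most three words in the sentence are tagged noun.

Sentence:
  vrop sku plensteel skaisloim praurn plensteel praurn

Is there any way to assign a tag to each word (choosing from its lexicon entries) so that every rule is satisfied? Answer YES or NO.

Candidates per position — 1:vrop {noun,adverb}; 2:sku {verb}; 3:plensteel {adverb,noun}; 4:skaisloim {adverb,verb}; 5:praurn {adverb}; 6:plensteel {adverb,noun}; 7:praurn {adverb}.
Rule 1 cannot be satisfied by any choice of tags from the lexicon.
So there is no consistent tagging.

NO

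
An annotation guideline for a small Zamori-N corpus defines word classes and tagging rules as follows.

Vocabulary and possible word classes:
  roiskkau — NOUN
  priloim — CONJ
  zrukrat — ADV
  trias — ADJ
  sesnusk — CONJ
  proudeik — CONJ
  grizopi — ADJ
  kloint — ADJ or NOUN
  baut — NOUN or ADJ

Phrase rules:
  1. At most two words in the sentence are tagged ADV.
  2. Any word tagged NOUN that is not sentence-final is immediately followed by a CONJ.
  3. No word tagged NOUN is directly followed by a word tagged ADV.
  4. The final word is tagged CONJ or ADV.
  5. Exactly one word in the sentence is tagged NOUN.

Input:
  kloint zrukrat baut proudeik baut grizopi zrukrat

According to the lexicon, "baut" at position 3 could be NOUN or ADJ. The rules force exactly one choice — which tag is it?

Candidates per position — 1:kloint {ADJ,NOUN}; 2:zrukrat {ADV}; 3:baut {NOUN,ADJ}; 4:proudeik {CONJ}; 5:baut {NOUN,ADJ}; 6:grizopi {ADJ}; 7:zrukrat {ADV}.
If word 1 were NOUN, no tagging could satisfy rule 2; so word 1 is ADJ.
If word 5 were NOUN, no tagging could satisfy rule 2; so word 5 is ADJ.
If word 3 were ADJ, no tagging could satisfy rule 5; so word 3 is NOUN.
The only consistent sequence is: ADJ ADV NOUN CONJ ADJ ADJ ADV.
Check: rule 1 ✓; rule 2 ✓; rule 3 ✓; rule 4 ✓; rule 5 ✓.

NOUN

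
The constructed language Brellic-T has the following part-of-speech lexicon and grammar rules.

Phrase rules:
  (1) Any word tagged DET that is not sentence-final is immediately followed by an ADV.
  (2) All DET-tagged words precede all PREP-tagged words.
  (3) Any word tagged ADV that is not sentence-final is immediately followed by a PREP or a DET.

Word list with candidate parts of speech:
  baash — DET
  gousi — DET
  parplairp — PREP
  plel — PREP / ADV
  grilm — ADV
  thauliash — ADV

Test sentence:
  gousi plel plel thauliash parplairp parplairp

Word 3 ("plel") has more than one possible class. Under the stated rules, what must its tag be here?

Candidates per position — 1:gousi {DET}; 2:plel {PREP,ADV}; 3:plel {PREP,ADV}; 4:thauliash {ADV}; 5:parplairp {PREP}; 6:parplairp {PREP}.
At position 2, choosing PREP makes rule 1 impossible to satisfy; hence ADV.
At position 3, choosing ADV makes rule 3 impossible to satisfy; hence PREP.
The unique satisfying tagging is: DET ADV PREP ADV PREP PREP.
Check: rule 1 ✓; rule 2 ✓; rule 3 ✓.

PREP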